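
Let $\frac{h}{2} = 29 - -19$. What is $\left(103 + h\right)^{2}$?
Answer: $39601$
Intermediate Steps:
$h = 96$ ($h = 2 \left(29 - -19\right) = 2 \left(29 + 19\right) = 2 \cdot 48 = 96$)
$\left(103 + h\right)^{2} = \left(103 + 96\right)^{2} = 199^{2} = 39601$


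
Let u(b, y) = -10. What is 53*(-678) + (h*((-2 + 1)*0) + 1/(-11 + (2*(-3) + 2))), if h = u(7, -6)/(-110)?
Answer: -539011/15 ≈ -35934.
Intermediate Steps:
h = 1/11 (h = -10/(-110) = -10*(-1/110) = 1/11 ≈ 0.090909)
53*(-678) + (h*((-2 + 1)*0) + 1/(-11 + (2*(-3) + 2))) = 53*(-678) + (((-2 + 1)*0)/11 + 1/(-11 + (2*(-3) + 2))) = -35934 + ((-1*0)/11 + 1/(-11 + (-6 + 2))) = -35934 + ((1/11)*0 + 1/(-11 - 4)) = -35934 + (0 + 1/(-15)) = -35934 + (0 - 1/15) = -35934 - 1/15 = -539011/15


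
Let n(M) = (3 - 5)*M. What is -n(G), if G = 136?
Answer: 272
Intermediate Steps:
n(M) = -2*M
-n(G) = -(-2)*136 = -1*(-272) = 272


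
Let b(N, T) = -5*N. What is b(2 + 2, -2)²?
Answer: 400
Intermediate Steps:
b(2 + 2, -2)² = (-5*(2 + 2))² = (-5*4)² = (-20)² = 400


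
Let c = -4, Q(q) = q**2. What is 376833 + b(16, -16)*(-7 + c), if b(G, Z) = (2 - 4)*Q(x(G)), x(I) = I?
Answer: 382465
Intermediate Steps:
b(G, Z) = -2*G**2 (b(G, Z) = (2 - 4)*G**2 = -2*G**2)
376833 + b(16, -16)*(-7 + c) = 376833 + (-2*16**2)*(-7 - 4) = 376833 - 2*256*(-11) = 376833 - 512*(-11) = 376833 + 5632 = 382465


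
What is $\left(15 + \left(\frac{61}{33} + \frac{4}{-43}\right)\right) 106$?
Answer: $\frac{2520256}{1419} \approx 1776.1$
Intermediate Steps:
$\left(15 + \left(\frac{61}{33} + \frac{4}{-43}\right)\right) 106 = \left(15 + \left(61 \cdot \frac{1}{33} + 4 \left(- \frac{1}{43}\right)\right)\right) 106 = \left(15 + \left(\frac{61}{33} - \frac{4}{43}\right)\right) 106 = \left(15 + \frac{2491}{1419}\right) 106 = \frac{23776}{1419} \cdot 106 = \frac{2520256}{1419}$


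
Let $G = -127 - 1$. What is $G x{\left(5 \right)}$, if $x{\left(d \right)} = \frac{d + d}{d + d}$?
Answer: $-128$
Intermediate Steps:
$G = -128$ ($G = -127 - 1 = -128$)
$x{\left(d \right)} = 1$ ($x{\left(d \right)} = \frac{2 d}{2 d} = 2 d \frac{1}{2 d} = 1$)
$G x{\left(5 \right)} = \left(-128\right) 1 = -128$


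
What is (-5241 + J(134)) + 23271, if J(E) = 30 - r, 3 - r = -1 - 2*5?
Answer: 18046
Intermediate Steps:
r = 14 (r = 3 - (-1 - 2*5) = 3 - (-1 - 10) = 3 - 1*(-11) = 3 + 11 = 14)
J(E) = 16 (J(E) = 30 - 1*14 = 30 - 14 = 16)
(-5241 + J(134)) + 23271 = (-5241 + 16) + 23271 = -5225 + 23271 = 18046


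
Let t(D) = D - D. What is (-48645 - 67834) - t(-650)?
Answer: -116479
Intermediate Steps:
t(D) = 0
(-48645 - 67834) - t(-650) = (-48645 - 67834) - 1*0 = -116479 + 0 = -116479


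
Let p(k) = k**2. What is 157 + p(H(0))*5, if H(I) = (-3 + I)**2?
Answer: 562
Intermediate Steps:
157 + p(H(0))*5 = 157 + ((-3 + 0)**2)**2*5 = 157 + ((-3)**2)**2*5 = 157 + 9**2*5 = 157 + 81*5 = 157 + 405 = 562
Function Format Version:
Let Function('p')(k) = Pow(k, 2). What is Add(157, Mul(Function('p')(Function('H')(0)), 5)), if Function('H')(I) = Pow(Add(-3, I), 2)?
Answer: 562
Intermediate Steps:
Add(157, Mul(Function('p')(Function('H')(0)), 5)) = Add(157, Mul(Pow(Pow(Add(-3, 0), 2), 2), 5)) = Add(157, Mul(Pow(Pow(-3, 2), 2), 5)) = Add(157, Mul(Pow(9, 2), 5)) = Add(157, Mul(81, 5)) = Add(157, 405) = 562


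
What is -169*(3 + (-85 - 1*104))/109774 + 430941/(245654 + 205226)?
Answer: 30739539627/24747450560 ≈ 1.2421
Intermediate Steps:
-169*(3 + (-85 - 1*104))/109774 + 430941/(245654 + 205226) = -169*(3 + (-85 - 104))*(1/109774) + 430941/450880 = -169*(3 - 189)*(1/109774) + 430941*(1/450880) = -169*(-186)*(1/109774) + 430941/450880 = 31434*(1/109774) + 430941/450880 = 15717/54887 + 430941/450880 = 30739539627/24747450560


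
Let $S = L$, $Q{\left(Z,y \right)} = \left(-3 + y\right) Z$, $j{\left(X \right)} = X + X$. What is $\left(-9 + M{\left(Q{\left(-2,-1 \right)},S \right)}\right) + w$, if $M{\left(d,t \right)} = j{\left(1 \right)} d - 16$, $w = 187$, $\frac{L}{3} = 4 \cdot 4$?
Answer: $178$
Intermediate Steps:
$L = 48$ ($L = 3 \cdot 4 \cdot 4 = 3 \cdot 16 = 48$)
$j{\left(X \right)} = 2 X$
$Q{\left(Z,y \right)} = Z \left(-3 + y\right)$
$S = 48$
$M{\left(d,t \right)} = -16 + 2 d$ ($M{\left(d,t \right)} = 2 \cdot 1 d - 16 = 2 d - 16 = -16 + 2 d$)
$\left(-9 + M{\left(Q{\left(-2,-1 \right)},S \right)}\right) + w = \left(-9 - \left(16 - 2 \left(- 2 \left(-3 - 1\right)\right)\right)\right) + 187 = \left(-9 - \left(16 - 2 \left(\left(-2\right) \left(-4\right)\right)\right)\right) + 187 = \left(-9 + \left(-16 + 2 \cdot 8\right)\right) + 187 = \left(-9 + \left(-16 + 16\right)\right) + 187 = \left(-9 + 0\right) + 187 = -9 + 187 = 178$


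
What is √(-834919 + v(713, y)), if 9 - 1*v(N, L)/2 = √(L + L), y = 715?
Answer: √(-834901 - 2*√1430) ≈ 913.77*I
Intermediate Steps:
v(N, L) = 18 - 2*√2*√L (v(N, L) = 18 - 2*√(L + L) = 18 - 2*√2*√L)
√(-834919 + v(713, y)) = √(-834919 + (18 - 2*√2*√715)) = √(-834919 + (18 - 2*√1430)) = √(-834901 - 2*√1430)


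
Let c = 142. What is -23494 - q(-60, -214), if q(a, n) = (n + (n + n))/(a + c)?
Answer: -962933/41 ≈ -23486.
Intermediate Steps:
q(a, n) = 3*n/(142 + a) (q(a, n) = (n + (n + n))/(a + 142) = (n + 2*n)/(142 + a) = (3*n)/(142 + a) = 3*n/(142 + a))
-23494 - q(-60, -214) = -23494 - 3*(-214)/(142 - 60) = -23494 - 3*(-214)/82 = -23494 - 1*(-321/41) = -23494 + 321/41 = -962933/41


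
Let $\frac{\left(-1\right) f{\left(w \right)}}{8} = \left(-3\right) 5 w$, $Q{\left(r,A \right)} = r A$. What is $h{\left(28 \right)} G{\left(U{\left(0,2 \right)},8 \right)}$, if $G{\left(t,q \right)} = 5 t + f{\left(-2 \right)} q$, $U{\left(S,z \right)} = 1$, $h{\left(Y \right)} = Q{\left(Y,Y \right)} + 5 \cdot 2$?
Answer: $-1520510$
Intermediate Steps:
$Q{\left(r,A \right)} = A r$
$h{\left(Y \right)} = 10 + Y^{2}$ ($h{\left(Y \right)} = Y Y + 5 \cdot 2 = Y^{2} + 10 = 10 + Y^{2}$)
$f{\left(w \right)} = 120 w$ ($f{\left(w \right)} = - 8 \left(-3\right) 5 w = - 8 \left(- 15 w\right) = 120 w$)
$G{\left(t,q \right)} = - 240 q + 5 t$ ($G{\left(t,q \right)} = 5 t + 120 \left(-2\right) q = 5 t - 240 q = - 240 q + 5 t$)
$h{\left(28 \right)} G{\left(U{\left(0,2 \right)},8 \right)} = \left(10 + 28^{2}\right) \left(\left(-240\right) 8 + 5 \cdot 1\right) = \left(10 + 784\right) \left(-1920 + 5\right) = 794 \left(-1915\right) = -1520510$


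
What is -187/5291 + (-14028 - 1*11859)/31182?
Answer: -4327247/4999514 ≈ -0.86553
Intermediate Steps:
-187/5291 + (-14028 - 1*11859)/31182 = -187*1/5291 + (-14028 - 11859)*(1/31182) = -17/481 - 25887*1/31182 = -17/481 - 8629/10394 = -4327247/4999514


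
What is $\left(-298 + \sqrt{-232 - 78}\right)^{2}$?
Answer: $\left(298 - i \sqrt{310}\right)^{2} \approx 88494.0 - 10494.0 i$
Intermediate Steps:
$\left(-298 + \sqrt{-232 - 78}\right)^{2} = \left(-298 + \sqrt{-310}\right)^{2} = \left(-298 + i \sqrt{310}\right)^{2}$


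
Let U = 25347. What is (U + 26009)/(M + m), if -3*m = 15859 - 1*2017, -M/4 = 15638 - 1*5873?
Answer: -25678/21837 ≈ -1.1759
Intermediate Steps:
M = -39060 (M = -4*(15638 - 1*5873) = -4*(15638 - 5873) = -4*9765 = -39060)
m = -4614 (m = -(15859 - 1*2017)/3 = -(15859 - 2017)/3 = -⅓*13842 = -4614)
(U + 26009)/(M + m) = (25347 + 26009)/(-39060 - 4614) = 51356/(-43674) = 51356*(-1/43674) = -25678/21837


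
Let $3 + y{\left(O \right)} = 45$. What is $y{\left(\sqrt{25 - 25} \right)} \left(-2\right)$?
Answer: $-84$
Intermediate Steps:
$y{\left(O \right)} = 42$ ($y{\left(O \right)} = -3 + 45 = 42$)
$y{\left(\sqrt{25 - 25} \right)} \left(-2\right) = 42 \left(-2\right) = -84$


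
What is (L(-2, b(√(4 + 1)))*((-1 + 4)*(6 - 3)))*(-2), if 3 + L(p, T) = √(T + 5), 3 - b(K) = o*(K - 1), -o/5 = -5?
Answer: 54 - 18*√(33 - 25*√5) ≈ 54.0 - 86.14*I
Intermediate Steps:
o = 25 (o = -5*(-5) = 25)
b(K) = 28 - 25*K (b(K) = 3 - 25*(K - 1) = 3 - 25*(-1 + K) = 3 - (-25 + 25*K) = 3 + (25 - 25*K) = 28 - 25*K)
L(p, T) = -3 + √(5 + T) (L(p, T) = -3 + √(T + 5) = -3 + √(5 + T))
(L(-2, b(√(4 + 1)))*((-1 + 4)*(6 - 3)))*(-2) = ((-3 + √(5 + (28 - 25*√(4 + 1))))*((-1 + 4)*(6 - 3)))*(-2) = ((-3 + √(5 + (28 - 25*√5)))*(3*3))*(-2) = ((-3 + √(33 - 25*√5))*9)*(-2) = (-27 + 9*√(33 - 25*√5))*(-2) = 54 - 18*√(33 - 25*√5)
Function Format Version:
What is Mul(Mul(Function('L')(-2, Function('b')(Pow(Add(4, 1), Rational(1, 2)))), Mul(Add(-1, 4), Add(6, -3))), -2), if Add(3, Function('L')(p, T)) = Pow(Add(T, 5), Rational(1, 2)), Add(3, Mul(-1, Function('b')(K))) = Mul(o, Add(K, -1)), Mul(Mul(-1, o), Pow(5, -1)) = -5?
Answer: Add(54, Mul(-18, Pow(Add(33, Mul(-25, Pow(5, Rational(1, 2)))), Rational(1, 2)))) ≈ Add(54.000, Mul(-86.140, I))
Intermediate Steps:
o = 25 (o = Mul(-5, -5) = 25)
Function('b')(K) = Add(28, Mul(-25, K)) (Function('b')(K) = Add(3, Mul(-1, Mul(25, Add(K, -1)))) = Add(3, Mul(-1, Mul(25, Add(-1, K)))) = Add(3, Mul(-1, Add(-25, Mul(25, K)))) = Add(3, Add(25, Mul(-25, K))) = Add(28, Mul(-25, K)))
Function('L')(p, T) = Add(-3, Pow(Add(5, T), Rational(1, 2))) (Function('L')(p, T) = Add(-3, Pow(Add(T, 5), Rational(1, 2))) = Add(-3, Pow(Add(5, T), Rational(1, 2))))
Mul(Mul(Function('L')(-2, Function('b')(Pow(Add(4, 1), Rational(1, 2)))), Mul(Add(-1, 4), Add(6, -3))), -2) = Mul(Mul(Add(-3, Pow(Add(5, Add(28, Mul(-25, Pow(Add(4, 1), Rational(1, 2))))), Rational(1, 2))), Mul(Add(-1, 4), Add(6, -3))), -2) = Mul(Mul(Add(-3, Pow(Add(5, Add(28, Mul(-25, Pow(5, Rational(1, 2))))), Rational(1, 2))), Mul(3, 3)), -2) = Mul(Mul(Add(-3, Pow(Add(33, Mul(-25, Pow(5, Rational(1, 2)))), Rational(1, 2))), 9), -2) = Mul(Add(-27, Mul(9, Pow(Add(33, Mul(-25, Pow(5, Rational(1, 2)))), Rational(1, 2)))), -2) = Add(54, Mul(-18, Pow(Add(33, Mul(-25, Pow(5, Rational(1, 2)))), Rational(1, 2))))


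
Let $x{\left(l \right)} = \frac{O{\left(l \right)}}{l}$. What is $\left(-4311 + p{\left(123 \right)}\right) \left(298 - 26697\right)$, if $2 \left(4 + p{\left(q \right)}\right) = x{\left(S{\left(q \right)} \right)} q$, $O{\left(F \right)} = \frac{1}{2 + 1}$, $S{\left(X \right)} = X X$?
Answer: $\frac{84066797131}{738} \approx 1.1391 \cdot 10^{8}$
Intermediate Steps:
$S{\left(X \right)} = X^{2}$
$O{\left(F \right)} = \frac{1}{3}$
$x{\left(l \right)} = \frac{1}{3 l}$
$p{\left(q \right)} = -4 + \frac{1}{6 q}$ ($p{\left(q \right)} = -4 + \frac{\frac{1}{3 q^{2}} q}{2} = -4 + \frac{\frac{1}{3} \frac{1}{q}}{2} = -4 + \frac{1}{6 q}$)
$\left(-4311 + p{\left(123 \right)}\right) \left(298 - 26697\right) = \left(-4311 - \left(4 - \frac{1}{6 \cdot 123}\right)\right) \left(298 - 26697\right) = \left(-4311 + \left(-4 + \frac{1}{6} \cdot \frac{1}{123}\right)\right) \left(-26399\right) = \left(-4311 + \left(-4 + \frac{1}{738}\right)\right) \left(-26399\right) = \left(-4311 - \frac{2951}{738}\right) \left(-26399\right) = \left(- \frac{3184469}{738}\right) \left(-26399\right) = \frac{84066797131}{738}$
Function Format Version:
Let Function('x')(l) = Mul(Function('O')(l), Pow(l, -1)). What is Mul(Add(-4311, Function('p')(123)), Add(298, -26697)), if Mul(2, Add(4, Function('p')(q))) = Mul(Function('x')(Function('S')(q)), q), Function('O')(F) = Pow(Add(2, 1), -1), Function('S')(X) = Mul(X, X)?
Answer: Rational(84066797131, 738) ≈ 1.1391e+8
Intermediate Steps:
Function('S')(X) = Pow(X, 2)
Function('O')(F) = Rational(1, 3) (Function('O')(F) = Pow(3, -1) = Rational(1, 3))
Function('x')(l) = Mul(Rational(1, 3), Pow(l, -1))
Function('p')(q) = Add(-4, Mul(Rational(1, 6), Pow(q, -1))) (Function('p')(q) = Add(-4, Mul(Rational(1, 2), Mul(Mul(Rational(1, 3), Pow(Pow(q, 2), -1)), q))) = Add(-4, Mul(Rational(1, 2), Mul(Mul(Rational(1, 3), Pow(q, -2)), q))) = Add(-4, Mul(Rational(1, 2), Mul(Rational(1, 3), Pow(q, -1)))) = Add(-4, Mul(Rational(1, 6), Pow(q, -1))))
Mul(Add(-4311, Function('p')(123)), Add(298, -26697)) = Mul(Add(-4311, Add(-4, Mul(Rational(1, 6), Pow(123, -1)))), Add(298, -26697)) = Mul(Add(-4311, Add(-4, Mul(Rational(1, 6), Rational(1, 123)))), -26399) = Mul(Add(-4311, Add(-4, Rational(1, 738))), -26399) = Mul(Add(-4311, Rational(-2951, 738)), -26399) = Mul(Rational(-3184469, 738), -26399) = Rational(84066797131, 738)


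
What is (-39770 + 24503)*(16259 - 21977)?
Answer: 87296706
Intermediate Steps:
(-39770 + 24503)*(16259 - 21977) = -15267*(-5718) = 87296706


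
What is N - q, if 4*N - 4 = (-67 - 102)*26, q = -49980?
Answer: 97765/2 ≈ 48883.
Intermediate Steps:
N = -2195/2 (N = 1 + ((-67 - 102)*26)/4 = 1 + (-169*26)/4 = 1 + (¼)*(-4394) = 1 - 2197/2 = -2195/2 ≈ -1097.5)
N - q = -2195/2 - 1*(-49980) = -2195/2 + 49980 = 97765/2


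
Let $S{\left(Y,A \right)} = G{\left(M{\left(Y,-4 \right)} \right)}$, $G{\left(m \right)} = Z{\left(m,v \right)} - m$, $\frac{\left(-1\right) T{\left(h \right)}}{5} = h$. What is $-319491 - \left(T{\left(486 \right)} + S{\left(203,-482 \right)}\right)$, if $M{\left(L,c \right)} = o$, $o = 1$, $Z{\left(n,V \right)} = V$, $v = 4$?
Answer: $-317064$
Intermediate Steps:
$T{\left(h \right)} = - 5 h$
$M{\left(L,c \right)} = 1$
$G{\left(m \right)} = 4 - m$
$S{\left(Y,A \right)} = 3$ ($S{\left(Y,A \right)} = 4 - 1 = 3$)
$-319491 - \left(T{\left(486 \right)} + S{\left(203,-482 \right)}\right) = -319491 - \left(\left(-5\right) 486 + 3\right) = -319491 - \left(-2430 + 3\right) = -319491 - -2427 = -319491 + 2427 = -317064$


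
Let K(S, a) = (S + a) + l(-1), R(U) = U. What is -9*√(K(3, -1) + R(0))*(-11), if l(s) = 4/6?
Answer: 66*√6 ≈ 161.67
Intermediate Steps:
l(s) = ⅔ (l(s) = 4*(⅙) = ⅔)
K(S, a) = ⅔ + S + a (K(S, a) = (S + a) + ⅔ = ⅔ + S + a)
-9*√(K(3, -1) + R(0))*(-11) = -9*√((⅔ + 3 - 1) + 0)*(-11) = -9*√(8/3 + 0)*(-11) = -6*√6*(-11) = 66*√6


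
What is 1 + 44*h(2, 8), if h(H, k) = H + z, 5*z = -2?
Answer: 357/5 ≈ 71.400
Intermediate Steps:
z = -⅖ (z = (⅕)*(-2) = -⅖ ≈ -0.40000)
h(H, k) = -⅖ + H (h(H, k) = H - ⅖ = -⅖ + H)
1 + 44*h(2, 8) = 1 + 44*(-⅖ + 2) = 1 + 44*(8/5) = 1 + 352/5 = 357/5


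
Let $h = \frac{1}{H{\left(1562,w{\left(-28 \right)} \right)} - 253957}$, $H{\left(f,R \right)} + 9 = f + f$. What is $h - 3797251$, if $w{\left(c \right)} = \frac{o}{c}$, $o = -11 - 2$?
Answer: $- \frac{952510035343}{250842} \approx -3.7973 \cdot 10^{6}$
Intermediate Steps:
$o = -13$
$w{\left(c \right)} = - \frac{13}{c}$
$H{\left(f,R \right)} = -9 + 2 f$ ($H{\left(f,R \right)} = -9 + \left(f + f\right) = -9 + 2 f$)
$h = - \frac{1}{250842}$ ($h = \frac{1}{\left(-9 + 2 \cdot 1562\right) - 253957} = \frac{1}{\left(-9 + 3124\right) - 253957} = \frac{1}{3115 - 253957} = \frac{1}{-250842} = - \frac{1}{250842} \approx -3.9866 \cdot 10^{-6}$)
$h - 3797251 = - \frac{1}{250842} - 3797251 = - \frac{952510035343}{250842}$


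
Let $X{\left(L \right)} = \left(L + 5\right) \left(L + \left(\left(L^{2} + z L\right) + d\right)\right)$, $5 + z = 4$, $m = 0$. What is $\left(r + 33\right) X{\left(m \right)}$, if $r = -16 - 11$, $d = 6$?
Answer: $180$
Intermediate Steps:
$z = -1$ ($z = -5 + 4 = -1$)
$X{\left(L \right)} = \left(5 + L\right) \left(6 + L^{2}\right)$ ($X{\left(L \right)} = \left(L + 5\right) \left(L + \left(\left(L^{2} - L\right) + 6\right)\right) = \left(5 + L\right) \left(L + \left(6 + L^{2} - L\right)\right) = \left(5 + L\right) \left(6 + L^{2}\right)$)
$r = -27$
$\left(r + 33\right) X{\left(m \right)} = \left(-27 + 33\right) \left(30 + 0^{3} + 5 \cdot 0^{2} + 6 \cdot 0\right) = 6 \left(30 + 0 + 5 \cdot 0 + 0\right) = 6 \left(30 + 0 + 0 + 0\right) = 6 \cdot 30 = 180$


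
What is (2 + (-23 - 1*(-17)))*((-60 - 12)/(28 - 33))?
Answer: -288/5 ≈ -57.600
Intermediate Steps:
(2 + (-23 - 1*(-17)))*((-60 - 12)/(28 - 33)) = (2 + (-23 + 17))*(-72/(-5)) = (2 - 6)*(-72*(-⅕)) = -4*72/5 = -288/5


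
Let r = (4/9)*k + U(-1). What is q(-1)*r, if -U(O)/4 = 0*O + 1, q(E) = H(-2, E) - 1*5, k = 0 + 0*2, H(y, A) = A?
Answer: 24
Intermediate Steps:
k = 0 (k = 0 + 0 = 0)
q(E) = -5 + E (q(E) = E - 1*5 = E - 5 = -5 + E)
U(O) = -4 (U(O) = -4*(0*O + 1) = -4*(0 + 1) = -4*1 = -4)
r = -4 (r = (4/9)*0 - 4 = 0 - 4 = -4)
q(-1)*r = (-5 - 1)*(-4) = -6*(-4) = 24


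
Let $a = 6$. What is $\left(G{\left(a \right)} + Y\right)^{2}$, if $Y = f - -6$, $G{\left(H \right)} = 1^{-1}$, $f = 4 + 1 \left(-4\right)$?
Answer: $49$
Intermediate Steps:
$f = 0$ ($f = 4 - 4 = 0$)
$G{\left(H \right)} = 1$
$Y = 6$ ($Y = 0 - -6 = 0 + 6 = 6$)
$\left(G{\left(a \right)} + Y\right)^{2} = \left(1 + 6\right)^{2} = 7^{2} = 49$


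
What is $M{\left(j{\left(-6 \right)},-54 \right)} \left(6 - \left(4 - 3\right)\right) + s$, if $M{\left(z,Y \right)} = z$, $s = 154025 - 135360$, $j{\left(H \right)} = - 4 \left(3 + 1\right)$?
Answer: $18585$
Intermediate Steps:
$j{\left(H \right)} = -16$ ($j{\left(H \right)} = \left(-4\right) 4 = -16$)
$s = 18665$
$M{\left(j{\left(-6 \right)},-54 \right)} \left(6 - \left(4 - 3\right)\right) + s = - 16 \left(6 - \left(4 - 3\right)\right) + 18665 = - 16 \left(6 - 1\right) + 18665 = \left(-16\right) 5 + 18665 = -80 + 18665 = 18585$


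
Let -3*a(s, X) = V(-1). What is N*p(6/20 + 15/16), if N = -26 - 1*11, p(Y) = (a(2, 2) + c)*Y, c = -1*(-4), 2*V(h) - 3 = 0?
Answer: -25641/160 ≈ -160.26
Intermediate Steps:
V(h) = 3/2 (V(h) = 3/2 + (½)*0 = 3/2 + 0 = 3/2)
a(s, X) = -½ (a(s, X) = -⅓*3/2 = -½)
c = 4
p(Y) = 7*Y/2 (p(Y) = (-½ + 4)*Y = 7*Y/2)
N = -37 (N = -26 - 11 = -37)
N*p(6/20 + 15/16) = -259*(6/20 + 15/16)/2 = -259*(6*(1/20) + 15*(1/16))/2 = -259*(3/10 + 15/16)/2 = -259*99/(2*80) = -37*693/160 = -25641/160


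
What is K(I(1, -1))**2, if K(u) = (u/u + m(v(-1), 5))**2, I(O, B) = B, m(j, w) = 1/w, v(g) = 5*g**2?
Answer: 1296/625 ≈ 2.0736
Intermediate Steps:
K(u) = 36/25 (K(u) = (u/u + 1/5)**2 = (1 + 1/5)**2 = (6/5)**2 = 36/25)
K(I(1, -1))**2 = (36/25)**2 = 1296/625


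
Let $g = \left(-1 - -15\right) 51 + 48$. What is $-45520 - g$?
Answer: $-46282$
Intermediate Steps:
$g = 762$ ($g = \left(-1 + 15\right) 51 + 48 = 14 \cdot 51 + 48 = 714 + 48 = 762$)
$-45520 - g = -45520 - 762 = -46282$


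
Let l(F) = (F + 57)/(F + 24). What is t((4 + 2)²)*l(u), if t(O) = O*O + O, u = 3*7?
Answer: 11544/5 ≈ 2308.8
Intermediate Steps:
u = 21
l(F) = (57 + F)/(24 + F)
t(O) = O + O² (t(O) = O² + O = O + O²)
t((4 + 2)²)*l(u) = ((4 + 2)²*(1 + (4 + 2)²))*((57 + 21)/(24 + 21)) = (6²*(1 + 6²))*(78/45) = (36*(1 + 36))*((1/45)*78) = (36*37)*(26/15) = 1332*(26/15) = 11544/5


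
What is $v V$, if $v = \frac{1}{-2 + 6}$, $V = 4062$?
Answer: $\frac{2031}{2} \approx 1015.5$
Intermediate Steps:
$v = \frac{1}{4} \approx 0.25$
$v V = \frac{1}{4} \cdot 4062 = \frac{2031}{2}$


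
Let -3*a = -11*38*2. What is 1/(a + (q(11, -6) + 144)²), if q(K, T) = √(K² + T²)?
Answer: 190545/3916955353 - 2592*√157/3916955353 ≈ 4.0355e-5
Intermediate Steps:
a = 836/3 (a = -(-11*38)*2/3 = -(-418)*2/3 = -⅓*(-836) = 836/3 ≈ 278.67)
1/(a + (q(11, -6) + 144)²) = 1/(836/3 + (√(11² + (-6)²) + 144)²) = 1/(836/3 + (√(121 + 36) + 144)²) = 1/(836/3 + (√157 + 144)²) = 1/(836/3 + (144 + √157)²)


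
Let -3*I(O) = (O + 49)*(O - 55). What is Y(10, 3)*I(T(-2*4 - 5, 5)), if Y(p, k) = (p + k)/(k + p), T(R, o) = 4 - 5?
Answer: 896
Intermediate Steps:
T(R, o) = -1
Y(p, k) = 1 (Y(p, k) = (k + p)/(k + p) = 1)
I(O) = -(-55 + O)*(49 + O)/3 (I(O) = -(O + 49)*(O - 55)/3 = -(49 + O)*(-55 + O)/3 = -(-55 + O)*(49 + O)/3)
Y(10, 3)*I(T(-2*4 - 5, 5)) = 1*(2695/3 + 2*(-1) - ⅓*(-1)²) = 1*(2695/3 - 2 - ⅓*1) = 1*(2695/3 - 2 - ⅓) = 1*896 = 896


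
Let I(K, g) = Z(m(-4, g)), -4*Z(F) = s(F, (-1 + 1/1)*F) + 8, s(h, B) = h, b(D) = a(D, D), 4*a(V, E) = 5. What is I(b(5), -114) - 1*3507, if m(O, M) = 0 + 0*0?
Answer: -3509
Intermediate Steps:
a(V, E) = 5/4 (a(V, E) = (¼)*5 = 5/4)
b(D) = 5/4
m(O, M) = 0 (m(O, M) = 0 + 0 = 0)
Z(F) = -2 - F/4 (Z(F) = -(F + 8)/4 = -(8 + F)/4 = -2 - F/4)
I(K, g) = -2 (I(K, g) = -2 - ¼*0 = -2 + 0 = -2)
I(b(5), -114) - 1*3507 = -2 - 1*3507 = -2 - 3507 = -3509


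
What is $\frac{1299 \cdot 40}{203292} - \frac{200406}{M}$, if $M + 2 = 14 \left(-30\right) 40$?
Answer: $\frac{1733915353}{142321341} \approx 12.183$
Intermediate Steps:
$M = -16802$ ($M = -2 + 14 \left(-30\right) 40 = -2 - 16800 = -16802$)
$\frac{1299 \cdot 40}{203292} - \frac{200406}{M} = \frac{1299 \cdot 40}{203292} - \frac{200406}{-16802} = 51960 \cdot \frac{1}{203292} - - \frac{100203}{8401} = \frac{4330}{16941} + \frac{100203}{8401} = \frac{1733915353}{142321341}$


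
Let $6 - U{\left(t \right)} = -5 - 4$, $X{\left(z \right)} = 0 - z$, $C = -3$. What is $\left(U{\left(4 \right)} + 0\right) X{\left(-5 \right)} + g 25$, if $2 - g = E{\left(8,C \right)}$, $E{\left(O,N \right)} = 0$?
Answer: $125$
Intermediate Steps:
$X{\left(z \right)} = - z$
$g = 2$ ($g = 2 - 0 = 2 + 0 = 2$)
$U{\left(t \right)} = 15$ ($U{\left(t \right)} = 6 - \left(-5 - 4\right) = 6 - -9 = 6 + 9 = 15$)
$\left(U{\left(4 \right)} + 0\right) X{\left(-5 \right)} + g 25 = \left(15 + 0\right) \left(\left(-1\right) \left(-5\right)\right) + 2 \cdot 25 = 15 \cdot 5 + 50 = 75 + 50 = 125$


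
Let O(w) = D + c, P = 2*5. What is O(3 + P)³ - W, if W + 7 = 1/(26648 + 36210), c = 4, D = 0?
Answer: 4462917/62858 ≈ 71.000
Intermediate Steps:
P = 10
O(w) = 4 (O(w) = 0 + 4 = 4)
W = -440005/62858 (W = -7 + 1/(26648 + 36210) = -7 + 1/62858 = -440005/62858 ≈ -7.0000)
O(3 + P)³ - W = 4³ - 1*(-440005/62858) = 64 + 440005/62858 = 4462917/62858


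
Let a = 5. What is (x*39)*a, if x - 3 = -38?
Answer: -6825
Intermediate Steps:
x = -35 (x = 3 - 38 = -35)
(x*39)*a = -35*39*5 = -1365*5 = -6825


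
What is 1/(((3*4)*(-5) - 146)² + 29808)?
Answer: 1/72244 ≈ 1.3842e-5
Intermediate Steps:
1/(((3*4)*(-5) - 146)² + 29808) = 1/((12*(-5) - 146)² + 29808) = 1/((-60 - 146)² + 29808) = 1/((-206)² + 29808) = 1/(42436 + 29808) = 1/72244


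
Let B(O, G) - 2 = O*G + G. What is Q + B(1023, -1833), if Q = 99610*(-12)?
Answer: -3072310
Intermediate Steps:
B(O, G) = 2 + G + G*O (B(O, G) = 2 + (O*G + G) = 2 + (G*O + G) = 2 + (G + G*O) = 2 + G + G*O)
Q = -1195320
Q + B(1023, -1833) = -1195320 + (2 - 1833 - 1833*1023) = -1195320 + (2 - 1833 - 1875159) = -1195320 - 1876990 = -3072310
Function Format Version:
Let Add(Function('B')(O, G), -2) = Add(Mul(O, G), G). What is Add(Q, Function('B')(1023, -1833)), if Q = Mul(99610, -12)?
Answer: -3072310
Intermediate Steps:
Function('B')(O, G) = Add(2, G, Mul(G, O)) (Function('B')(O, G) = Add(2, Add(Mul(O, G), G)) = Add(2, Add(Mul(G, O), G)) = Add(2, Add(G, Mul(G, O))) = Add(2, G, Mul(G, O)))
Q = -1195320
Add(Q, Function('B')(1023, -1833)) = Add(-1195320, Add(2, -1833, Mul(-1833, 1023))) = Add(-1195320, Add(2, -1833, -1875159)) = Add(-1195320, -1876990) = -3072310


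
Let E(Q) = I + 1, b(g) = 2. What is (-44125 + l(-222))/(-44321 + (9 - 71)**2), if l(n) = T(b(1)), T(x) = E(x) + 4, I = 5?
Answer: 2595/2381 ≈ 1.0899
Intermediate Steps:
E(Q) = 6 (E(Q) = 5 + 1 = 6)
T(x) = 10 (T(x) = 6 + 4 = 10)
l(n) = 10
(-44125 + l(-222))/(-44321 + (9 - 71)**2) = (-44125 + 10)/(-44321 + (9 - 71)**2) = -44115/(-44321 + (-62)**2) = -44115/(-44321 + 3844) = -44115/(-40477) = -44115*(-1/40477) = 2595/2381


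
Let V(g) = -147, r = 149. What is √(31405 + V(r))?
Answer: √31258 ≈ 176.80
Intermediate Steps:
√(31405 + V(r)) = √(31405 - 147) = √31258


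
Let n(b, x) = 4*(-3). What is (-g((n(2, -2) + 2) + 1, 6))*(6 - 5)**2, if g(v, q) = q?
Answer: -6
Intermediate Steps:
n(b, x) = -12
(-g((n(2, -2) + 2) + 1, 6))*(6 - 5)**2 = (-1*6)*(6 - 5)**2 = -6*1**2 = -6*1 = -6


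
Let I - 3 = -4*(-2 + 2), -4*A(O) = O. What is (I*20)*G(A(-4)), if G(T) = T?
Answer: 60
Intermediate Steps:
A(O) = -O/4
I = 3 (I = 3 - 4*(-2 + 2) = 3 - 4*0 = 3 + 0 = 3)
(I*20)*G(A(-4)) = (3*20)*(-¼*(-4)) = 60*1 = 60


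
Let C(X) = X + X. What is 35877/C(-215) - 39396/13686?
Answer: -84658817/980830 ≈ -86.313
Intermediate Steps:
C(X) = 2*X
35877/C(-215) - 39396/13686 = 35877/((2*(-215))) - 39396/13686 = 35877/(-430) - 39396*1/13686 = 35877*(-1/430) - 6566/2281 = -35877/430 - 6566/2281 = -84658817/980830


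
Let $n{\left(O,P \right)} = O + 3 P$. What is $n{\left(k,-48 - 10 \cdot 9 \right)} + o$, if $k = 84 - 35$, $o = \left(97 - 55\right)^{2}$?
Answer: $1399$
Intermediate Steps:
$o = 1764$ ($o = 42^{2} = 1764$)
$k = 49$ ($k = 84 - 35 = 49$)
$n{\left(k,-48 - 10 \cdot 9 \right)} + o = \left(49 + 3 \left(-48 - 10 \cdot 9\right)\right) + 1764 = \left(49 + 3 \left(-48 - 90\right)\right) + 1764 = \left(49 + 3 \left(-138\right)\right) + 1764 = \left(49 - 414\right) + 1764 = -365 + 1764 = 1399$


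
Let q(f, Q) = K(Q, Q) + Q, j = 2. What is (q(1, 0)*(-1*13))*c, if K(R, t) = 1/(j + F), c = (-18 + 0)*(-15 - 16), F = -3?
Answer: 7254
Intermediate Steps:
c = 558 (c = -18*(-31) = 558)
K(R, t) = -1 (K(R, t) = 1/(2 - 3) = 1/(-1) = -1)
q(f, Q) = -1 + Q
(q(1, 0)*(-1*13))*c = ((-1 + 0)*(-1*13))*558 = -1*(-13)*558 = 13*558 = 7254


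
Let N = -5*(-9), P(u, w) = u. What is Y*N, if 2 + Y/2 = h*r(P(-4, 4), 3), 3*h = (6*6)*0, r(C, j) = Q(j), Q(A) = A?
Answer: -180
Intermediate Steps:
r(C, j) = j
h = 0 (h = ((6*6)*0)/3 = (36*0)/3 = (⅓)*0 = 0)
Y = -4 (Y = -4 + 2*(0*3) = -4 + 2*0 = -4 + 0 = -4)
N = 45
Y*N = -4*45 = -180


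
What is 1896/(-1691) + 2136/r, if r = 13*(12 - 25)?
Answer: -3932400/285779 ≈ -13.760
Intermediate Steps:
r = -169 (r = 13*(-13) = -169)
1896/(-1691) + 2136/r = 1896/(-1691) + 2136/(-169) = 1896*(-1/1691) + 2136*(-1/169) = -1896/1691 - 2136/169 = -3932400/285779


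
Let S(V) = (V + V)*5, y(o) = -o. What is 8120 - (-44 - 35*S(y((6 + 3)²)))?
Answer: -20186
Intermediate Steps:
S(V) = 10*V (S(V) = (2*V)*5 = 10*V)
8120 - (-44 - 35*S(y((6 + 3)²))) = 8120 - (-44 - 350*(-(6 + 3)²)) = 8120 - (-44 - 350*(-1*9²)) = 8120 - (-44 - 350*(-1*81)) = 8120 - (-44 - 350*(-81)) = 8120 - (-44 - 35*(-810)) = 8120 - (-44 + 28350) = 8120 - 1*28306 = 8120 - 28306 = -20186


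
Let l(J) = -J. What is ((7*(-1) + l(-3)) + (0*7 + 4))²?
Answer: 0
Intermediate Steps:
((7*(-1) + l(-3)) + (0*7 + 4))² = ((7*(-1) - 1*(-3)) + (0*7 + 4))² = ((-7 + 3) + (0 + 4))² = (-4 + 4)² = 0² = 0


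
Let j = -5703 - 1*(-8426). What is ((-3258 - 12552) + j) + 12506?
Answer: -581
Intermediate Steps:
j = 2723 (j = -5703 + 8426 = 2723)
((-3258 - 12552) + j) + 12506 = ((-3258 - 12552) + 2723) + 12506 = (-15810 + 2723) + 12506 = -13087 + 12506 = -581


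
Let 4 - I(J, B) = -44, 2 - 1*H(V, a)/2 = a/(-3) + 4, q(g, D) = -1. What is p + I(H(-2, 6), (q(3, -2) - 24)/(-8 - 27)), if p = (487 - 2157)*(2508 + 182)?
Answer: -4492252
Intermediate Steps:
p = -4492300 (p = -1670*2690 = -4492300)
H(V, a) = -4 + 2*a/3 (H(V, a) = 4 - 2*(a/(-3) + 4) = 4 - 2*(a*(-1/3) + 4) = 4 - 2*(-a/3 + 4) = 4 - 2*(4 - a/3) = 4 + (-8 + 2*a/3) = -4 + 2*a/3)
I(J, B) = 48 (I(J, B) = 4 - 1*(-44) = 4 + 44 = 48)
p + I(H(-2, 6), (q(3, -2) - 24)/(-8 - 27)) = -4492300 + 48 = -4492252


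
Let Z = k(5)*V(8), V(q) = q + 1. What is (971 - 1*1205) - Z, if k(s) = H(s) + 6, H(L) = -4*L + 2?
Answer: -126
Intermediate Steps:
H(L) = 2 - 4*L
V(q) = 1 + q
k(s) = 8 - 4*s (k(s) = (2 - 4*s) + 6 = 8 - 4*s)
Z = -108 (Z = (8 - 4*5)*(1 + 8) = (8 - 20)*9 = -12*9 = -108)
(971 - 1*1205) - Z = (971 - 1*1205) - 1*(-108) = (971 - 1205) + 108 = -234 + 108 = -126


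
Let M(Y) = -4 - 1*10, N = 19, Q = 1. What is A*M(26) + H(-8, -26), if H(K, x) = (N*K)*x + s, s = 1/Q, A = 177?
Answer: 1475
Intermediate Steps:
s = 1 (s = 1/1 = 1)
H(K, x) = 1 + 19*K*x (H(K, x) = (19*K)*x + 1 = 19*K*x + 1 = 1 + 19*K*x)
M(Y) = -14 (M(Y) = -4 - 10 = -14)
A*M(26) + H(-8, -26) = 177*(-14) + (1 + 19*(-8)*(-26)) = -2478 + (1 + 3952) = -2478 + 3953 = 1475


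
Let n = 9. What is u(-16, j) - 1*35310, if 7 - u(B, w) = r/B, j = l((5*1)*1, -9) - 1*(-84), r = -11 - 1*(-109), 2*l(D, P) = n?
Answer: -282375/8 ≈ -35297.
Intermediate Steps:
l(D, P) = 9/2 (l(D, P) = (½)*9 = 9/2)
r = 98 (r = -11 + 109 = 98)
j = 177/2 (j = 9/2 - 1*(-84) = 9/2 + 84 = 177/2 ≈ 88.500)
u(B, w) = 7 - 98/B
u(-16, j) - 1*35310 = (7 - 98/(-16)) - 1*35310 = (7 - 98*(-1/16)) - 35310 = (7 + 49/8) - 35310 = 105/8 - 35310 = -282375/8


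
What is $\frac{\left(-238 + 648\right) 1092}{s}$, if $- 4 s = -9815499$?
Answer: $\frac{596960}{3271833} \approx 0.18245$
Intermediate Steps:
$s = \frac{9815499}{4}$ ($s = \left(- \frac{1}{4}\right) \left(-9815499\right) = \frac{9815499}{4} \approx 2.4539 \cdot 10^{6}$)
$\frac{\left(-238 + 648\right) 1092}{s} = \frac{\left(-238 + 648\right) 1092}{\frac{9815499}{4}} = 410 \cdot 1092 \cdot \frac{4}{9815499} = 447720 \cdot \frac{4}{9815499} = \frac{596960}{3271833}$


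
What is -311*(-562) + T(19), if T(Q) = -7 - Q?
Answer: 174756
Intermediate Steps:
-311*(-562) + T(19) = -311*(-562) + (-7 - 1*19) = 174782 + (-7 - 19) = 174782 - 26 = 174756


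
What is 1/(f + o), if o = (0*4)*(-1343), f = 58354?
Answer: 1/58354 ≈ 1.7137e-5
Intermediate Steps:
o = 0 (o = 0*(-1343) = 0)
1/(f + o) = 1/(58354 + 0) = 1/58354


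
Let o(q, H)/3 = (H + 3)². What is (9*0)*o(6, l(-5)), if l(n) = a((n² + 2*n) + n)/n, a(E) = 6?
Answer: 0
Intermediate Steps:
l(n) = 6/n
o(q, H) = 3*(3 + H)² (o(q, H) = 3*(H + 3)² = 3*(3 + H)²)
(9*0)*o(6, l(-5)) = (9*0)*(3*(3 + 6/(-5))²) = 0*(3*(3 + 6*(-⅕))²) = 0*(3*(3 - 6/5)²) = 0*(3*(9/5)²) = 0*(3*(81/25)) = 0*(243/25) = 0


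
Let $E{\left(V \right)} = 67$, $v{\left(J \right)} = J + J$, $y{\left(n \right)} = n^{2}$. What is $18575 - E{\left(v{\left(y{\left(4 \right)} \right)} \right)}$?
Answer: $18508$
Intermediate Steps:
$v{\left(J \right)} = 2 J$
$18575 - E{\left(v{\left(y{\left(4 \right)} \right)} \right)} = 18575 - 67 = 18508$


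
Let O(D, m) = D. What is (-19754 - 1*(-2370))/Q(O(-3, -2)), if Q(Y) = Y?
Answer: 17384/3 ≈ 5794.7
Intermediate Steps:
(-19754 - 1*(-2370))/Q(O(-3, -2)) = (-19754 - 1*(-2370))/(-3) = (-19754 + 2370)*(-1/3) = -17384*(-1/3) = 17384/3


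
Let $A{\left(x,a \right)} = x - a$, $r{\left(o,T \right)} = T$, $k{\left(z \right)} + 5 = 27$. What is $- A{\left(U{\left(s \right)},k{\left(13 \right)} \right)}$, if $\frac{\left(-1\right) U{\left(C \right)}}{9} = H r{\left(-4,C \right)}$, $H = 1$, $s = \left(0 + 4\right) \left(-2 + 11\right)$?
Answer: $346$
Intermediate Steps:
$k{\left(z \right)} = 22$ ($k{\left(z \right)} = -5 + 27 = 22$)
$s = 36$ ($s = 4 \cdot 9 = 36$)
$U{\left(C \right)} = - 9 C$ ($U{\left(C \right)} = - 9 \cdot 1 C = - 9 C$)
$- A{\left(U{\left(s \right)},k{\left(13 \right)} \right)} = - (\left(-9\right) 36 - 22) = - (-324 - 22) = \left(-1\right) \left(-346\right) = 346$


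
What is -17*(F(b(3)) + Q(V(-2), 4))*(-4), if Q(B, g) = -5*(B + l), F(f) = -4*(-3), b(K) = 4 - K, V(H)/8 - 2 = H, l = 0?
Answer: 816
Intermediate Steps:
V(H) = 16 + 8*H
F(f) = 12
Q(B, g) = -5*B (Q(B, g) = -5*(B + 0) = -5*B)
-17*(F(b(3)) + Q(V(-2), 4))*(-4) = -17*(12 - 5*(16 + 8*(-2)))*(-4) = -17*(12 - 5*(16 - 16))*(-4) = -17*(12 - 5*0)*(-4) = -17*(12 + 0)*(-4) = -17*12*(-4) = -204*(-4) = 816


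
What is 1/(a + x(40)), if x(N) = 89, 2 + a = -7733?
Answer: -1/7646 ≈ -0.00013079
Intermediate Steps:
a = -7735 (a = -2 - 7733 = -7735)
1/(a + x(40)) = 1/(-7735 + 89) = 1/(-7646) = -1/7646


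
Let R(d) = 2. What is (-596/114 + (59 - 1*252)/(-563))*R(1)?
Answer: -313546/32091 ≈ -9.7705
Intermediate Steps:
(-596/114 + (59 - 1*252)/(-563))*R(1) = (-596/114 + (59 - 1*252)/(-563))*2 = (-596*1/114 + (59 - 252)*(-1/563))*2 = (-298/57 - 193*(-1/563))*2 = (-298/57 + 193/563)*2 = -156773/32091*2 = -313546/32091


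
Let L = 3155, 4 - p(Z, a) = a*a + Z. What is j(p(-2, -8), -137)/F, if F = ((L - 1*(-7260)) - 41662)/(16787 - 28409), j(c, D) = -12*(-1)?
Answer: 139464/31247 ≈ 4.4633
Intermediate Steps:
p(Z, a) = 4 - Z - a**2 (p(Z, a) = 4 - (a*a + Z) = 4 - (a**2 + Z) = 4 - (Z + a**2) = 4 + (-Z - a**2) = 4 - Z - a**2)
j(c, D) = 12
F = 31247/11622 (F = ((3155 - 1*(-7260)) - 41662)/(16787 - 28409) = ((3155 + 7260) - 41662)/(-11622) = (10415 - 41662)*(-1/11622) = -31247*(-1/11622) = 31247/11622 ≈ 2.6886)
j(p(-2, -8), -137)/F = 12/(31247/11622) = 12*(11622/31247) = 139464/31247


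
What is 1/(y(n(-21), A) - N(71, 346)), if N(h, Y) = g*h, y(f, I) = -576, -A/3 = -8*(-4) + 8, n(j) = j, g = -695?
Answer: 1/48769 ≈ 2.0505e-5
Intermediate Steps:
A = -120 (A = -3*(-8*(-4) + 8) = -3*(32 + 8) = -3*40 = -120)
N(h, Y) = -695*h
1/(y(n(-21), A) - N(71, 346)) = 1/(-576 - (-695)*71) = 1/(-576 - 1*(-49345)) = 1/(-576 + 49345) = 1/48769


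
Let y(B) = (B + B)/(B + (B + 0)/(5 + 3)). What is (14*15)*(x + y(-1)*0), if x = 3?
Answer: 630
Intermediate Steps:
y(B) = 16/9 (y(B) = (2*B)/(B + B/8) = (2*B)/((9*B/8)) = (2*B)*(8/(9*B)) = 16/9)
(14*15)*(x + y(-1)*0) = (14*15)*(3 + (16/9)*0) = 210*(3 + 0) = 210*3 = 630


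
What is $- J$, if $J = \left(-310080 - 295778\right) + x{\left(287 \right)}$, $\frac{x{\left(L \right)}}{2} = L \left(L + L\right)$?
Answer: $276382$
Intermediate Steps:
$x{\left(L \right)} = 4 L^{2}$ ($x{\left(L \right)} = 2 L \left(L + L\right) = 2 L 2 L = 2 \cdot 2 L^{2} = 4 L^{2}$)
$J = -276382$ ($J = \left(-310080 - 295778\right) + 4 \cdot 287^{2} = -605858 + 4 \cdot 82369 = -605858 + 329476 = -276382$)
$- J = \left(-1\right) \left(-276382\right) = 276382$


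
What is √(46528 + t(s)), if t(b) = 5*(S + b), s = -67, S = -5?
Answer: 2*√11542 ≈ 214.87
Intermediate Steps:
t(b) = -25 + 5*b (t(b) = 5*(-5 + b) = -25 + 5*b)
√(46528 + t(s)) = √(46528 + (-25 + 5*(-67))) = √(46528 + (-25 - 335)) = √(46528 - 360) = √46168 = 2*√11542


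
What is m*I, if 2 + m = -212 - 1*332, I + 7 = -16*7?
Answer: 64974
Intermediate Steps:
I = -119 (I = -7 - 16*7 = -7 - 112 = -119)
m = -546 (m = -2 + (-212 - 1*332) = -2 + (-212 - 332) = -2 - 544 = -546)
m*I = -546*(-119) = 64974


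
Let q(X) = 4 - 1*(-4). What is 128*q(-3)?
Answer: 1024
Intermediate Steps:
q(X) = 8 (q(X) = 4 + 4 = 8)
128*q(-3) = 128*8 = 1024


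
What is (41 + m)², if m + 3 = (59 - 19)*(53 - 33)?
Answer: 702244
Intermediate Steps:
m = 797 (m = -3 + (59 - 19)*(53 - 33) = -3 + 40*20 = -3 + 800 = 797)
(41 + m)² = (41 + 797)² = 838² = 702244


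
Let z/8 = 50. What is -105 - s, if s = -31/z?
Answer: -41969/400 ≈ -104.92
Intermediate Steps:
z = 400 (z = 8*50 = 400)
s = -31/400 ≈ -0.077500
-105 - s = -105 - 1*(-31/400) = -105 + 31/400 = -41969/400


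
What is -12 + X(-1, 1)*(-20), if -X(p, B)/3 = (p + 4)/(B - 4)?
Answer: -72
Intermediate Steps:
X(p, B) = -3*(4 + p)/(-4 + B) (X(p, B) = -3*(p + 4)/(B - 4) = -3*(4 + p)/(-4 + B))
-12 + X(-1, 1)*(-20) = -12 + (3*(-4 - 1*(-1))/(-4 + 1))*(-20) = -12 + (3*(-4 + 1)/(-3))*(-20) = -12 + (3*(-⅓)*(-3))*(-20) = -12 + 3*(-20) = -12 - 60 = -72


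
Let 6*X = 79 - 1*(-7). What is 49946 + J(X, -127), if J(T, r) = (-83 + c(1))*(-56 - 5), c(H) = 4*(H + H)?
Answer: 54521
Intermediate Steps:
c(H) = 8*H (c(H) = 4*(2*H) = 8*H)
X = 43/3 (X = (79 - 1*(-7))/6 = (79 + 7)/6 = (1/6)*86 = 43/3 ≈ 14.333)
J(T, r) = 4575 (J(T, r) = (-83 + 8*1)*(-56 - 5) = (-83 + 8)*(-61) = -75*(-61) = 4575)
49946 + J(X, -127) = 49946 + 4575 = 54521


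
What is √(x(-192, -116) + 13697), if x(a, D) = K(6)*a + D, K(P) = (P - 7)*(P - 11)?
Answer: √12621 ≈ 112.34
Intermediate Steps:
K(P) = (-11 + P)*(-7 + P) (K(P) = (-7 + P)*(-11 + P) = (-11 + P)*(-7 + P))
x(a, D) = D + 5*a (x(a, D) = (77 + 6² - 18*6)*a + D = (77 + 36 - 108)*a + D = 5*a + D = D + 5*a)
√(x(-192, -116) + 13697) = √((-116 + 5*(-192)) + 13697) = √((-116 - 960) + 13697) = √(-1076 + 13697) = √12621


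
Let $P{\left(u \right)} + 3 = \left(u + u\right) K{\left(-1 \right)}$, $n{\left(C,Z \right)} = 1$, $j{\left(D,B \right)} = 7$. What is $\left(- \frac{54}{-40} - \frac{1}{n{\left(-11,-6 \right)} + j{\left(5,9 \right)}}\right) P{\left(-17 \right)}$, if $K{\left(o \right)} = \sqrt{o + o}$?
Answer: $- \frac{147}{40} - \frac{833 i \sqrt{2}}{20} \approx -3.675 - 58.902 i$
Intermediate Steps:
$K{\left(o \right)} = \sqrt{2} \sqrt{o}$ ($K{\left(o \right)} = \sqrt{2 o} = \sqrt{2} \sqrt{o}$)
$P{\left(u \right)} = -3 + 2 i u \sqrt{2}$ ($P{\left(u \right)} = -3 + \left(u + u\right) \sqrt{2} \sqrt{-1} = -3 + 2 u \sqrt{2} i = -3 + 2 u i \sqrt{2} = -3 + 2 i u \sqrt{2}$)
$\left(- \frac{54}{-40} - \frac{1}{n{\left(-11,-6 \right)} + j{\left(5,9 \right)}}\right) P{\left(-17 \right)} = \left(- \frac{54}{-40} - \frac{1}{1 + 7}\right) \left(-3 + 2 i \left(-17\right) \sqrt{2}\right) = \left(\left(-54\right) \left(- \frac{1}{40}\right) - \frac{1}{8}\right) \left(-3 - 34 i \sqrt{2}\right) = \left(\frac{27}{20} - \frac{1}{8}\right) \left(-3 - 34 i \sqrt{2}\right) = \frac{49 \left(-3 - 34 i \sqrt{2}\right)}{40} = - \frac{147}{40} - \frac{833 i \sqrt{2}}{20}$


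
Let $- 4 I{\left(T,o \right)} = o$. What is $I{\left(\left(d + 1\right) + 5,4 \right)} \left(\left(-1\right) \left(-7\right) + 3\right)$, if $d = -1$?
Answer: $-10$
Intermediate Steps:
$I{\left(T,o \right)} = - \frac{o}{4}$
$I{\left(\left(d + 1\right) + 5,4 \right)} \left(\left(-1\right) \left(-7\right) + 3\right) = \left(- \frac{1}{4}\right) 4 \left(\left(-1\right) \left(-7\right) + 3\right) = - (7 + 3) = \left(-1\right) 10 = -10$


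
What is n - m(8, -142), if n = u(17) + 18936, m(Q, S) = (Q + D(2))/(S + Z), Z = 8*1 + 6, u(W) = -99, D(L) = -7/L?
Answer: 4822281/256 ≈ 18837.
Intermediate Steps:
Z = 14 (Z = 8 + 6 = 14)
m(Q, S) = (-7/2 + Q)/(14 + S) (m(Q, S) = (Q - 7/2)/(S + 14) = (Q - 7*½)/(14 + S) = (Q - 7/2)/(14 + S) = (-7/2 + Q)/(14 + S))
n = 18837 (n = -99 + 18936 = 18837)
n - m(8, -142) = 18837 - (-7/2 + 8)/(14 - 142) = 18837 - 9/((-128)*2) = 18837 - (-1)*9/(128*2) = 18837 - 1*(-9/256) = 18837 + 9/256 = 4822281/256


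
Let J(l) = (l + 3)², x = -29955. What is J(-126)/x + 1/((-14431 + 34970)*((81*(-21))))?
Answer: -176186489062/348844337415 ≈ -0.50506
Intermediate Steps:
J(l) = (3 + l)²
J(-126)/x + 1/((-14431 + 34970)*((81*(-21)))) = (3 - 126)²/(-29955) + 1/((-14431 + 34970)*((81*(-21)))) = (-123)²*(-1/29955) + 1/(20539*(-1701)) = 15129*(-1/29955) + (1/20539)*(-1/1701) = -5043/9985 - 1/34936839 = -176186489062/348844337415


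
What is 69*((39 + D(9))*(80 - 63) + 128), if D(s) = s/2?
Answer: 119715/2 ≈ 59858.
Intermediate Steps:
D(s) = s/2 (D(s) = s*(½) = s/2)
69*((39 + D(9))*(80 - 63) + 128) = 69*((39 + (½)*9)*(80 - 63) + 128) = 69*((39 + 9/2)*17 + 128) = 69*((87/2)*17 + 128) = 69*(1479/2 + 128) = 69*(1735/2) = 119715/2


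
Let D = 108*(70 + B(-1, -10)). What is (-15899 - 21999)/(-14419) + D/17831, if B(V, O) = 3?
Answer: 789438634/257105189 ≈ 3.0705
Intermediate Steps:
D = 7884 (D = 108*(70 + 3) = 108*73 = 7884)
(-15899 - 21999)/(-14419) + D/17831 = (-15899 - 21999)/(-14419) + 7884/17831 = -37898*(-1/14419) + 7884*(1/17831) = 37898/14419 + 7884/17831 = 789438634/257105189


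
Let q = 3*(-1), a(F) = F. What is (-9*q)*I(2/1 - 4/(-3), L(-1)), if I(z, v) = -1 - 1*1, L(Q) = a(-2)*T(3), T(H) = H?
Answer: -54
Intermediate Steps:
q = -3
L(Q) = -6 (L(Q) = -2*3 = -6)
I(z, v) = -2 (I(z, v) = -1 - 1 = -2)
(-9*q)*I(2/1 - 4/(-3), L(-1)) = -9*(-3)*(-2) = 27*(-2) = -54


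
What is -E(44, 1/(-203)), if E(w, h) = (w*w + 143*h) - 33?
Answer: -386166/203 ≈ -1902.3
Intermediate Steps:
E(w, h) = -33 + w² + 143*h (E(w, h) = (w² + 143*h) - 33 = -33 + w² + 143*h)
-E(44, 1/(-203)) = -(-33 + 44² + 143/(-203)) = -(-33 + 1936 + 143*(-1/203)) = -(-33 + 1936 - 143/203) = -1*386166/203 = -386166/203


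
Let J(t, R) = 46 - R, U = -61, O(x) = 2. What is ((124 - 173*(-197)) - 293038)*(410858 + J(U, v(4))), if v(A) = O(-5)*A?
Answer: -106353444368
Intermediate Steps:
v(A) = 2*A
((124 - 173*(-197)) - 293038)*(410858 + J(U, v(4))) = ((124 - 173*(-197)) - 293038)*(410858 + (46 - 2*4)) = ((124 + 34081) - 293038)*(410858 + (46 - 1*8)) = (34205 - 293038)*(410858 + (46 - 8)) = -258833*(410858 + 38) = -258833*410896 = -106353444368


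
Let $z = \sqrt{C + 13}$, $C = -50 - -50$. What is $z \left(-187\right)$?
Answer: $- 187 \sqrt{13} \approx -674.24$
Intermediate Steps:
$C = 0$ ($C = -50 + 50 = 0$)
$z = \sqrt{13}$ ($z = \sqrt{0 + 13} = \sqrt{13} \approx 3.6056$)
$z \left(-187\right) = \sqrt{13} \left(-187\right) = - 187 \sqrt{13}$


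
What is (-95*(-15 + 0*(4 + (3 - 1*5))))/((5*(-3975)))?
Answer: -19/265 ≈ -0.071698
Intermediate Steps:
(-95*(-15 + 0*(4 + (3 - 1*5))))/((5*(-3975))) = -95*(-15 + 0*(4 + (3 - 5)))/(-19875) = -95*(-15 + 0*(4 - 2))*(-1/19875) = -95*(-15 + 0*2)*(-1/19875) = -95*(-15 + 0)*(-1/19875) = -95*(-15)*(-1/19875) = 1425*(-1/19875) = -19/265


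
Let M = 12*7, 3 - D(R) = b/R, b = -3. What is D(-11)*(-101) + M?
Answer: -2106/11 ≈ -191.45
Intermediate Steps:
D(R) = 3 + 3/R (D(R) = 3 - (-3)/R = 3 + 3/R)
M = 84
D(-11)*(-101) + M = (3 + 3/(-11))*(-101) + 84 = (3 + 3*(-1/11))*(-101) + 84 = (3 - 3/11)*(-101) + 84 = (30/11)*(-101) + 84 = -3030/11 + 84 = -2106/11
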